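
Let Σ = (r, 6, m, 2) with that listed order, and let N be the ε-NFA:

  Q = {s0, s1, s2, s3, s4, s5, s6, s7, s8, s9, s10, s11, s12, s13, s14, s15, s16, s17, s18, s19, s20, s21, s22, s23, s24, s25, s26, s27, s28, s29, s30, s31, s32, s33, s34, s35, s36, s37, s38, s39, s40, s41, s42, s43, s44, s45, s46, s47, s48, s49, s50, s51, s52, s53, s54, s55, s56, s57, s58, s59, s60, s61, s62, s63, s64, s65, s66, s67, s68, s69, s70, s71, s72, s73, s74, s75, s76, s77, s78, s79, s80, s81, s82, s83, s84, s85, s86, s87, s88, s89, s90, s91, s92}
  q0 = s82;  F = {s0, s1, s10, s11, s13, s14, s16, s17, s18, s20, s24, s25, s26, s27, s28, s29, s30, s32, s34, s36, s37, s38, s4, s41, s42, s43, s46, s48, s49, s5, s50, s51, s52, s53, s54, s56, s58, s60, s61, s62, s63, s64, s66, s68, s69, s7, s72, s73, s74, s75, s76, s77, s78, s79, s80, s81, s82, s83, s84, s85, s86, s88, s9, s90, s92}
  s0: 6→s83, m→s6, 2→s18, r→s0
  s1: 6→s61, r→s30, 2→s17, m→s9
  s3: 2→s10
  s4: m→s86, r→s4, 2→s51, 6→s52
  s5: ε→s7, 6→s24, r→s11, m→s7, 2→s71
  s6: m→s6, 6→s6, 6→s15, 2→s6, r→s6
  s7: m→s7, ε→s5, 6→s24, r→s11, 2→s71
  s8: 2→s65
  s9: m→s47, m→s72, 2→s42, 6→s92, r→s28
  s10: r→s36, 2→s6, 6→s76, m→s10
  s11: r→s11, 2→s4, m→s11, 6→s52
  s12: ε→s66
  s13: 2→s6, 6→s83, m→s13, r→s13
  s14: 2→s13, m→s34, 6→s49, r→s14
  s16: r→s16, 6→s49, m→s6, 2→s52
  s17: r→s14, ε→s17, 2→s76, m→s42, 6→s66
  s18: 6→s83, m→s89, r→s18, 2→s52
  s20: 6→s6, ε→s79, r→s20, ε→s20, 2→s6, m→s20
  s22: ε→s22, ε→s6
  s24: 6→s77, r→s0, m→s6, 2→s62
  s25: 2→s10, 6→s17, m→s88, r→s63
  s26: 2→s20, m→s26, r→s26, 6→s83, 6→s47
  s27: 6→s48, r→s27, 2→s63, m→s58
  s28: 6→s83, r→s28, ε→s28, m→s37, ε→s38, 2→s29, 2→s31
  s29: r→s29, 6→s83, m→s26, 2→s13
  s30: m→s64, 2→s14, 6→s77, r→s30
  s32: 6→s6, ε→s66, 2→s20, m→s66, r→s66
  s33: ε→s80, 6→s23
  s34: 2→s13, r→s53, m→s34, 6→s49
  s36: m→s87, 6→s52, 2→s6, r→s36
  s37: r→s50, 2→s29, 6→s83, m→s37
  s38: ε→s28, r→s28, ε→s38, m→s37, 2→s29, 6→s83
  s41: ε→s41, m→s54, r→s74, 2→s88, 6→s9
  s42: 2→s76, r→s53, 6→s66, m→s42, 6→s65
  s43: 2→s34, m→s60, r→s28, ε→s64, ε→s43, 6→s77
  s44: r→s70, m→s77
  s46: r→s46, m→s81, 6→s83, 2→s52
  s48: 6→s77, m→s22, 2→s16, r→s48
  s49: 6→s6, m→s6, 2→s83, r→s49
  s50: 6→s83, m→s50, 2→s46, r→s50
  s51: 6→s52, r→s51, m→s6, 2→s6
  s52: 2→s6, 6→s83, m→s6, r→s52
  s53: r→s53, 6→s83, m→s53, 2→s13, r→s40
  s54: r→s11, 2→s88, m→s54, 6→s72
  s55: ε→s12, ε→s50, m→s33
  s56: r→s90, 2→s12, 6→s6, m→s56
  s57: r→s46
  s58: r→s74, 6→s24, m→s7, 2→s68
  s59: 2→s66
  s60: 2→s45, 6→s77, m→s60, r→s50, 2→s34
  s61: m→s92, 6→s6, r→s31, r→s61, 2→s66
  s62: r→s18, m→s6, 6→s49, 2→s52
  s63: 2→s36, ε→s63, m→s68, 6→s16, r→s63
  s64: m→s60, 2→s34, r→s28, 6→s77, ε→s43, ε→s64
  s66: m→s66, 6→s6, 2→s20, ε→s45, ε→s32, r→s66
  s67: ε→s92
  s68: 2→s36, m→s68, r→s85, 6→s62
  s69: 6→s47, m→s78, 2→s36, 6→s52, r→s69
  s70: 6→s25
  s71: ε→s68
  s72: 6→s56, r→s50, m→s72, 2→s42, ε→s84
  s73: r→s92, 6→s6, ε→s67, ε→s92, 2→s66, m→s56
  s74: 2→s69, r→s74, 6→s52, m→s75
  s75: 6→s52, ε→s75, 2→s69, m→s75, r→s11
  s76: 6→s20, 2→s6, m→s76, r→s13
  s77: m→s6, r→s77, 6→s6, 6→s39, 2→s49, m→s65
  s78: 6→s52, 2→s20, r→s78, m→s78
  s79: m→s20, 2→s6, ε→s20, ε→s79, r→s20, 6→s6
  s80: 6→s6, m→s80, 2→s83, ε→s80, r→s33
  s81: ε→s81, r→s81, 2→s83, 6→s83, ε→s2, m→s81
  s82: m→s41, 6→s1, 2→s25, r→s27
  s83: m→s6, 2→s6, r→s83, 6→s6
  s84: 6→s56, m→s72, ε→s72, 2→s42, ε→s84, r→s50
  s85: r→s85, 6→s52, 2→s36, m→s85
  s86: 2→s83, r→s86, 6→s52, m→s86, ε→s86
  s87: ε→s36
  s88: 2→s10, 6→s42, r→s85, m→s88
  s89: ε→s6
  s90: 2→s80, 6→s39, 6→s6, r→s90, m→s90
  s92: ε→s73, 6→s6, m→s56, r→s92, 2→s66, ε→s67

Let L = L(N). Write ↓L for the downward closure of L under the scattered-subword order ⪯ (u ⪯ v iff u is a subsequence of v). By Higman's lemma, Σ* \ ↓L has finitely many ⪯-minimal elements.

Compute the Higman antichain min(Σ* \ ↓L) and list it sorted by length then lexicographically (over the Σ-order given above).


min(Σ*\↓L) = [r6m, 666, 222, mr62, mr2m26, mmr22m].

|Q|=93, |F|=65, |δ|=327 (42 ε).
min D↑ (59 st, q0=0, F={17}): 0:r→1,6→2,m→3,2→4 1:r→1,6→5,m→6,2→7 2:r→8,6→9,m→10,2→11 3:r→12,6→10,m→13,2→14 4:r→7,6→11,m→14,2→15 5:r→5,6→16,m→17,2→18 6:r→12,6→19,m→20,2→21 7:r→7,6→18,m→21,2→22 8:r→8,6→16,m→23,2→24 9:r→9,6→17,m→25,2→26 10:r→27,6→25,m→28,2→29 11:r→24,6→26,m→29,2→30 12:r→12,6→31,m→32,2→33 13:r→34,6→28,m→13,2→14 14:r→35,6→29,m→14,2→15 15:r→22,6→30,m→15,2→17 16:r→16,6→17,m→17,2→36 17:r→17,6→17,m→17,2→17 18:r→18,6→36,m→17,2→31 19:r→37,6→16,m→17,2→38 20:r→34,6→19,m→20,2→21 21:r→35,6→38,m→21,2→22 22:r→22,6→31,m→22,2→17 23:r→27,6→16,m→39,2→40 24:r→24,6→36,m→40,2→41 25:r→25,6→17,m→42,2→26 26:r→26,6→17,m→26,2→43 27:r→27,6→44,m→45,2→46 28:r→47,6→42,m→28,2→29 29:r→48,6→26,m→29,2→30 30:r→41,6→43,m→30,2→17 31:r→31,6→44,m→17,2→17 32:r→34,6→31,m→32,2→33 33:r→33,6→31,m→49,2→22 34:r→34,6→31,m→34,2→50 35:r→35,6→31,m→35,2→22 36:r→36,6→17,m→17,2→44 37:r→37,6→44,m→17,2→51 38:r→51,6→36,m→17,2→31 39:r→47,6→16,m→39,2→40 40:r→48,6→36,m→40,2→41 41:r→41,6→44,m→41,2→17 42:r→52,6→17,m→42,2→26 43:r→43,6→17,m→43,2→17 44:r→44,6→17,m→17,2→17 45:r→47,6→44,m→45,2→46 46:r→46,6→44,m→53,2→41 47:r→47,6→44,m→47,2→54 48:r→48,6→44,m→48,2→41 49:r→49,6→31,m→49,2→43 50:r→50,6→31,m→55,2→56 51:r→51,6→44,m→17,2→31 52:r→52,6→17,m→52,2→57 53:r→53,6→44,m→53,2→43 54:r→54,6→44,m→58,2→31 55:r→55,6→31,m→55,2→44 56:r→56,6→31,m→17,2→17 57:r→57,6→17,m→57,2→44 58:r→58,6→44,m→58,2→44.
'r6m': |S_i|=[82, 69, 18, 5] end={s15,s22,s6,s65,s89} ∉↓L; 3/3 deletions ∈↓L.
'666': N↓-sim [82, 58, 24, 4] end={s15,s23,s39,s6} rej; 3/3 deletions ∈↓L.
'222': run [82, 48, 12, 2] end={s15,s6} rej; 3/3 single-dels accept.
'mr62': run [82, 71, 50, 7, 2] end={s15,s6} ∉↓L; 4/4 single-dels accept.
'mr2m26': N↓-sim [82, 71, 50, 31, 22, 5, 2] end={s15,s6} ∉↓L; 6/6 deletions ∈↓L.
'mmr22m': |S_i|=[82, 71, 58, 39, 21, 5, 2] end={s15,s6} — reject; 6/6 deletions ∈↓L.
6 minimals (antichain).


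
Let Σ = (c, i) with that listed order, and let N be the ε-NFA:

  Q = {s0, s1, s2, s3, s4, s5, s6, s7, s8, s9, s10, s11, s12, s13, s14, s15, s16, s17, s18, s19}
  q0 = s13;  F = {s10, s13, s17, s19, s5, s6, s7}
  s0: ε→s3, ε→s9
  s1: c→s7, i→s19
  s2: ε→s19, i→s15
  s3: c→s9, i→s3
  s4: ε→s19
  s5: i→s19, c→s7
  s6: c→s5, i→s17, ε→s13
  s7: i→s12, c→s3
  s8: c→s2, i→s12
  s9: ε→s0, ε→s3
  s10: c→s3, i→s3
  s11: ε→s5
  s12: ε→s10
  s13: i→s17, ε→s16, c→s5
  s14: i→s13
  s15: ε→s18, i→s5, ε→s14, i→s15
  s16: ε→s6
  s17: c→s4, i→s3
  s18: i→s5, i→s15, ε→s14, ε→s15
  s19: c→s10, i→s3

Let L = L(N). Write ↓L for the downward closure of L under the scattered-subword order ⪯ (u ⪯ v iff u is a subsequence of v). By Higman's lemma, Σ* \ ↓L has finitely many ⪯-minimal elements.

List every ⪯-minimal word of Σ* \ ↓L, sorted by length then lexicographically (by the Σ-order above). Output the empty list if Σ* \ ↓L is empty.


|Q|=20, |F|=7, |δ|=41 (15 ε).
min D↑ (7 st, q0=0, F={5}): 0:c→1,i→2 1:c→3,i→4 2:c→4,i→5 3:c→5,i→6 4:c→6,i→5 5:c→5,i→5 6:c→5,i→5 (ε-aug+det+¬).
'ii': run [13, 8, 3] end={s0,s3,s9} rej; 2/2 single-dels accept.
'ccc': run [13, 9, 6, 3] end={s0,s3,s9} ∉↓L; 3/3 single-dels accept.
2 words, ⪯-incomp.

min(Σ*\↓L) = [ii, ccc].


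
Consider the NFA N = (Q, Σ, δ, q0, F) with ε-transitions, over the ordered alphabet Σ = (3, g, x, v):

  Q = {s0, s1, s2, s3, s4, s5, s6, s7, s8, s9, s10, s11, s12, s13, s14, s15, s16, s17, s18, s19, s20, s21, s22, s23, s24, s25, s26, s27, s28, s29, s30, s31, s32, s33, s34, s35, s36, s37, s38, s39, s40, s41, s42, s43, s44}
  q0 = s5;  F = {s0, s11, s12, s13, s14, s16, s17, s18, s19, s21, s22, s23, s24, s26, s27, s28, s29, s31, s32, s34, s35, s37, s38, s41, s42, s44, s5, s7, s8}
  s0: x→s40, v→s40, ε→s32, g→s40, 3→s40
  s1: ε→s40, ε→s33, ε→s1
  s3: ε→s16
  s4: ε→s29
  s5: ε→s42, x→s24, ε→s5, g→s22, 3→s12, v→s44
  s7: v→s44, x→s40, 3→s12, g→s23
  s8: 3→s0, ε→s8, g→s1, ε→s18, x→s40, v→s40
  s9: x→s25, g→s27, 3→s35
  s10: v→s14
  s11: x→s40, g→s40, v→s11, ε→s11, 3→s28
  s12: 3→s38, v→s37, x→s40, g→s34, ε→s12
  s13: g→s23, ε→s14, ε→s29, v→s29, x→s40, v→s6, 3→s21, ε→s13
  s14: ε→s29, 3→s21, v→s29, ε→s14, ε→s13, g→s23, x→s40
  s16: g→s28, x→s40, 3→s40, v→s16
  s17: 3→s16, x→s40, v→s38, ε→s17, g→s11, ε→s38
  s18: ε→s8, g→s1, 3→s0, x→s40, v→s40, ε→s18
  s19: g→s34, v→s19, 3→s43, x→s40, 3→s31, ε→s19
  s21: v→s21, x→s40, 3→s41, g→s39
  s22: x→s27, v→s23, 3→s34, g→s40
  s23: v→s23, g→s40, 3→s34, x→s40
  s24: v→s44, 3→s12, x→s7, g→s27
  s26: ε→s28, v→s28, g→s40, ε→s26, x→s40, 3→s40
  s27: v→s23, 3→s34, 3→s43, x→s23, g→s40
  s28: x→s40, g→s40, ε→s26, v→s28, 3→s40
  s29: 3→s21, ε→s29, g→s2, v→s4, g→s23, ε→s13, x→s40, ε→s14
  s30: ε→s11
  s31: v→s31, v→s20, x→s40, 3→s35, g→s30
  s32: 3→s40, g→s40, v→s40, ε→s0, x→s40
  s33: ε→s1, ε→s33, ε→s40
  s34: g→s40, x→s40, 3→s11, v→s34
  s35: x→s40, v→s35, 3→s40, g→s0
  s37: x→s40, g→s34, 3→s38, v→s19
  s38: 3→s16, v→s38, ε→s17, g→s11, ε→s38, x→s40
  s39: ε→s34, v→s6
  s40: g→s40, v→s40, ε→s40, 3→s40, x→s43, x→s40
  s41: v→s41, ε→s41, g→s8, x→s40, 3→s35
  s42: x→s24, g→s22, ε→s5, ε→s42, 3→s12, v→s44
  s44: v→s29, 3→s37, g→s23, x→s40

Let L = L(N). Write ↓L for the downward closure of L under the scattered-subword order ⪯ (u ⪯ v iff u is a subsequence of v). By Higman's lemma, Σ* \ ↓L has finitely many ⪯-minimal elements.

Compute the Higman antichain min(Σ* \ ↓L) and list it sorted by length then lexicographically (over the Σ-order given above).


Antichain: [3x, gg, vx, xxx, 3333, vv33gv].

|Q|=45, |F|=29, |δ|=172 (41 ε).
min D↑ (23 st, q0=0, F={7}): 0:3→1,g→2,x→3,v→4 1:3→5,g→6,x→7,v→8 2:3→6,g→7,x→9,v→10 3:3→1,g→9,x→11,v→4 4:3→8,g→10,x→7,v→12 5:3→13,g→14,x→7,v→5 6:3→14,g→7,x→7,v→6 7:3→7,g→7,x→7,v→7 8:3→5,g→6,x→7,v→15 9:3→6,g→7,x→10,v→10 10:3→6,g→7,x→7,v→10 11:3→1,g→10,x→7,v→4 12:3→16,g→10,x→7,v→12 13:3→7,g→17,x→7,v→13 14:3→17,g→7,x→7,v→14 15:3→18,g→6,x→7,v→15 16:3→19,g→6,x→7,v→16 17:3→7,g→7,x→7,v→17 18:3→20,g→14,x→7,v→18 19:3→20,g→21,x→7,v→19 20:3→7,g→22,x→7,v→20 21:3→22,g→7,x→7,v→7 22:3→7,g→7,x→7,v→7.
'3x': |S_i|=[39, 26, 2] end={s40,s43} — reject; 2/2 del acc.
'gg': run [39, 19, 4] end={s1,s33,s40,s43} — reject; 2/2 del acc.
'vx': N↓-sim [39, 32, 2] end={s40,s43} rej; 2/2 deletions ∈↓L.
'xxx': |S_i|=[39, 36, 34, 2] end={s40,s43} — reject; 3/3 deletions ∈↓L.
'3333': N↓-sim [39, 26, 19, 8, 2] end={s40,s43} rej; 4/4 deletions ∈↓L.
'vv33gv': N↓-sim [39, 32, 30, 21, 13, 8, 2] end={s40,s43} — reject; 6/6 deletions ∈↓L.
6 words, ⪯-incomp.


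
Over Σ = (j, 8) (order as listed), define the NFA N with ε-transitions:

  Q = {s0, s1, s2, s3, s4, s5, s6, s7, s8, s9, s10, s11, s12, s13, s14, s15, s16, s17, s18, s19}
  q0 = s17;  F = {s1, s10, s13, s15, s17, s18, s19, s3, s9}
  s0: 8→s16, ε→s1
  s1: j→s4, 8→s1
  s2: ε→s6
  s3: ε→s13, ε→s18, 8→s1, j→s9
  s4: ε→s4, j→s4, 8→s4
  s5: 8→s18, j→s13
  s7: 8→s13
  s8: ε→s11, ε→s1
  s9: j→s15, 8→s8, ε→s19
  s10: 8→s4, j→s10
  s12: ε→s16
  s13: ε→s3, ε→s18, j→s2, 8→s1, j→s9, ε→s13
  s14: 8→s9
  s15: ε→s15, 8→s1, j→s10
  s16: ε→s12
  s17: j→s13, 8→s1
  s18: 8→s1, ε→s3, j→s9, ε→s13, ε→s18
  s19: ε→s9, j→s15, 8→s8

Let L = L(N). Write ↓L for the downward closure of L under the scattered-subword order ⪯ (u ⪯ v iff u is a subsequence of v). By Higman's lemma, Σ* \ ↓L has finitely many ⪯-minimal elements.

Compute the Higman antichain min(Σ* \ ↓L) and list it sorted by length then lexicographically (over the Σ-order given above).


Antichain: [8j, jjjj8].

|Q|=20, |F|=9, |δ|=44 (18 ε).
min D↑ (7 st, q0=0, F={4}): 0:j→1,8→2 1:j→3,8→2 2:j→4,8→2 3:j→5,8→2 4:j→4,8→4 5:j→6,8→2 6:j→6,8→4 (ε-aug+det+¬).
'8j': N↓-sim [14, 4, 1] end={s4} rej; 2/2 single-dels accept.
'jjjj8': |S_i|=[14, 13, 10, 4, 2, 1] end={s4} rej; 5/5 single-dels accept.
2 minimals (antichain).


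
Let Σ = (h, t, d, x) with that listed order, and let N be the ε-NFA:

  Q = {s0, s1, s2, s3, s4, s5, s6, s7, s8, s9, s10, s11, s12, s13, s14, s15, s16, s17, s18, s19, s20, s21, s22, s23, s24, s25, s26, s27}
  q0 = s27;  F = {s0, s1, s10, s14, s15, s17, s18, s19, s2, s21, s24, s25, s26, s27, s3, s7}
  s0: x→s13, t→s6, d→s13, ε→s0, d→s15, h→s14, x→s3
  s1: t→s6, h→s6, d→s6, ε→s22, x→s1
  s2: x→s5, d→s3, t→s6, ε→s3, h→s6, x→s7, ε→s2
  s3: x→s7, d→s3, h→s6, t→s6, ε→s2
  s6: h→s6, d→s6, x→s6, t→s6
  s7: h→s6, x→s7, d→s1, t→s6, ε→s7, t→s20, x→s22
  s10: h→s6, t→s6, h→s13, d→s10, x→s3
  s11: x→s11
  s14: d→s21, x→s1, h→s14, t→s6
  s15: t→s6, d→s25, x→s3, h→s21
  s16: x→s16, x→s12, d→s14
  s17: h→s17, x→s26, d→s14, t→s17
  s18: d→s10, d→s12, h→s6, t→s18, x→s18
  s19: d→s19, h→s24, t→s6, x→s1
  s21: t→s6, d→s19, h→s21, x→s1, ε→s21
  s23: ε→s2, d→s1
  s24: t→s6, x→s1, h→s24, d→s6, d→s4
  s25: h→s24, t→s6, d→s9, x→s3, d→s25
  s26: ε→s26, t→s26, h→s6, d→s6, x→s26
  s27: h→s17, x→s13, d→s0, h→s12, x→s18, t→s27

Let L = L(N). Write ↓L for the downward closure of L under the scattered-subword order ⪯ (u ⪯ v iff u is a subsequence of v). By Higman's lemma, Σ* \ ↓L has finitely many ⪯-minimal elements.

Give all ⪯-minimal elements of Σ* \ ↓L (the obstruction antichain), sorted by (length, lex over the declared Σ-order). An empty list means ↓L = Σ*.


A = [dt, xh, hxd, dddhd, dxxdd].

|Q|=28, |F|=16, |δ|=93 (9 ε).
min D↑ (16 st, q0=0, F={6}): 0:h→1,t→0,d→2,x→3 1:h→1,t→1,d→4,x→5 2:h→4,t→6,d→7,x→8 3:h→6,t→3,d→9,x→3 4:h→4,t→6,d→10,x→11 5:h→6,t→5,d→6,x→5 6:h→6,t→6,d→6,x→6 7:h→10,t→6,d→12,x→8 8:h→6,t→6,d→8,x→13 9:h→6,t→6,d→9,x→8 10:h→10,t→6,d→14,x→11 11:h→6,t→6,d→6,x→11 12:h→15,t→6,d→12,x→8 13:h→6,t→6,d→11,x→13 14:h→15,t→6,d→14,x→11 15:h→15,t→6,d→6,x→11 (ε-aug+det+¬).
'dt': N↓-sim [24, 20, 2] end={s20,s6} — reject; 2/2 del acc.
'xh': |S_i|=[24, 13, 2] end={s13,s6} ∉↓L; 2/2 single-dels accept.
'hxd': run [24, 12, 4, 1] end={s6} rej; 3/3 deletions ∈↓L.
'dddhd': run [24, 20, 17, 15, 6, 2] end={s4,s6} rej; 5/5 single-dels accept.
'dxxdd': run [24, 20, 9, 6, 3, 1] end={s6} rej; 5/5 single-dels accept.
5 obstructions.


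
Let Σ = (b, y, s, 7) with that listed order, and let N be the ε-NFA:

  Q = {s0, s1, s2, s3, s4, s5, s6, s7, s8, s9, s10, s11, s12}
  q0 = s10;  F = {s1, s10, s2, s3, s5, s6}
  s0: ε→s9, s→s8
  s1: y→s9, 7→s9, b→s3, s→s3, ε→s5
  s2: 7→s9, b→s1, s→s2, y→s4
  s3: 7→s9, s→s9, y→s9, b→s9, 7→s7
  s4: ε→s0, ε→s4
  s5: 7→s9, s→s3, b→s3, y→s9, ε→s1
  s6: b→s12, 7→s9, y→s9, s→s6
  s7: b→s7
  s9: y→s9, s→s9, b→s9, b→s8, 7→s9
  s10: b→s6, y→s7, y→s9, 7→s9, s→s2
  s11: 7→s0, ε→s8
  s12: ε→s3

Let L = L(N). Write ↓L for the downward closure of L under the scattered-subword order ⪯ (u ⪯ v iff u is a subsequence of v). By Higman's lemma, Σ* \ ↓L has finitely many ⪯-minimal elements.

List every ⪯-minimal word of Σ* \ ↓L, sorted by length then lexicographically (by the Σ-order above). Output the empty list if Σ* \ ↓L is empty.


Antichain: [y, 7, bbb, bbs, sbsb, sbss].

|Q|=13, |F|=6, |δ|=41 (7 ε).
min D↑ (6 st, q0=0, F={2}): 0:b→1,y→2,s→3,7→2 1:b→4,y→2,s→1,7→2 2:b→2,y→2,s→2,7→2 3:b→5,y→2,s→3,7→2 4:b→2,y→2,s→2,7→2 5:b→4,y→2,s→4,7→2 [Hopcroft].
'y': |S_i|=[12, 5] end={s0,s4,s7,s8,s9} rej; 1/1 single-dels accept.
'7': |S_i|=[12, 3] end={s7,s8,s9} — reject; 1/1 deletions ∈↓L.
'bbb': N↓-sim [12, 8, 5, 3] end={s7,s8,s9} — reject; 3/3 del acc.
'bbs': run [12, 8, 5, 2] end={s8,s9} — reject; 3/3 del acc.
'sbsb': |S_i|=[12, 11, 7, 4, 3] end={s7,s8,s9} rej; 4/4 deletions ∈↓L.
'sbss': |S_i|=[12, 11, 7, 4, 2] end={s8,s9} ∉↓L; 4/4 del acc.
6 words, ⪯-incomp.


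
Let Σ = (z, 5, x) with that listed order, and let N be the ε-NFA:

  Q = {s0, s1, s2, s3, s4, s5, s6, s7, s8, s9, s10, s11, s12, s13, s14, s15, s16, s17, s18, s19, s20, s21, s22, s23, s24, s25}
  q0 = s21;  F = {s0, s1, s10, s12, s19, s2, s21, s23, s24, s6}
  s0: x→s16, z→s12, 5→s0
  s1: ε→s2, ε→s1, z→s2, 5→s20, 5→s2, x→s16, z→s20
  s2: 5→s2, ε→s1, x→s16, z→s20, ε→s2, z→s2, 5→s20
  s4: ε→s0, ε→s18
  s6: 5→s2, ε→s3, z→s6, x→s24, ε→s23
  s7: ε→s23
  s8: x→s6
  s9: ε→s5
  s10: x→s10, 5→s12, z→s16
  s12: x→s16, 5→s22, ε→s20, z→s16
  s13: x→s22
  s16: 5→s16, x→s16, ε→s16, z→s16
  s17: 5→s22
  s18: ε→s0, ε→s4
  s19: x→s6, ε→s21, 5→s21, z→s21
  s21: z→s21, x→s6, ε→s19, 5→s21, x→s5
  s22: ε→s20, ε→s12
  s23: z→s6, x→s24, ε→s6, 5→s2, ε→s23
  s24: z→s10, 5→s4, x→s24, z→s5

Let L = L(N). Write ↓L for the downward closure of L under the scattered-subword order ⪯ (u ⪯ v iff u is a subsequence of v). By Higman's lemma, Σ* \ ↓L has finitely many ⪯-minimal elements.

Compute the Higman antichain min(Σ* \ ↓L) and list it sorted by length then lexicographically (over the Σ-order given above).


Antichain: [x5x, xxzz].

|Q|=26, |F|=10, |δ|=62 (20 ε).
min D↑ (8 st, q0=0, F={4}): 0:z→0,5→0,x→1 1:z→1,5→2,x→3 2:z→2,5→2,x→4 3:z→5,5→6,x→3 4:z→4,5→4,x→4 5:z→4,5→7,x→5 6:z→7,5→6,x→4 7:z→4,5→7,x→4 (ε-aug+det+¬).
'x5x': run [17, 15, 9, 1] end={s16} ∉↓L; 3/3 deletions ∈↓L.
'xxzz': N↓-sim [17, 15, 10, 6, 1] end={s16} ∉↓L; 4/4 single-dels accept.
2 obstructions.


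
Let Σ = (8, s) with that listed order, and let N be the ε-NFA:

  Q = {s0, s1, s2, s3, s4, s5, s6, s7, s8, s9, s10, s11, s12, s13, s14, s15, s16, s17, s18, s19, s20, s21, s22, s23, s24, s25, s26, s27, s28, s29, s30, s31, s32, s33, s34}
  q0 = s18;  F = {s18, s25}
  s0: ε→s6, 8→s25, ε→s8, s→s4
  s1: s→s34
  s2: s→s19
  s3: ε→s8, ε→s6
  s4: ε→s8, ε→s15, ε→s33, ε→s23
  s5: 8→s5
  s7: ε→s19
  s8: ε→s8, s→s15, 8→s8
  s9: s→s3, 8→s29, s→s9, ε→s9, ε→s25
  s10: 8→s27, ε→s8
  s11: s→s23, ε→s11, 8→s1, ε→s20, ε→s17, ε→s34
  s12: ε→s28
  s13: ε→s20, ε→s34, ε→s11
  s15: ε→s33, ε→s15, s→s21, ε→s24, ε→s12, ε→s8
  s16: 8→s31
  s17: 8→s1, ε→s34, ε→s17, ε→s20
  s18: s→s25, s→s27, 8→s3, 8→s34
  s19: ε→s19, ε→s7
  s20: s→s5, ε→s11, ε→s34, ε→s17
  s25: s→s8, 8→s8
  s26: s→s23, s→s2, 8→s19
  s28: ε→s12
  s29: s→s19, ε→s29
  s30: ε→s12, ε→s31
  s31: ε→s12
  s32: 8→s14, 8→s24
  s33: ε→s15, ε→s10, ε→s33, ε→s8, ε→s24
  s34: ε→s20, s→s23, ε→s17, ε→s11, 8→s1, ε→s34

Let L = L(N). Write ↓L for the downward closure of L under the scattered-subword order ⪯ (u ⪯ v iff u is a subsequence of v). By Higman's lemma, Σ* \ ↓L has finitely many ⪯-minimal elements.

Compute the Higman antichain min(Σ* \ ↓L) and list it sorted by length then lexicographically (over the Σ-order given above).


|Q|=35, |F|=2, |δ|=79 (48 ε).
min D↑ (3 st, q0=0, F={1}): 0:8→1,s→2 1:8→1,s→1 2:8→1,s→1 [Hopcroft].
'8': run [20, 18] end={s1,s10,s11,s12,s15,s17,s20,s21,s23,s24,s27,s28,…} ∉↓L; 1/1 del acc.
'ss': |S_i|=[20, 17, 16] end={s1,s10,s11,s12,s15,s17,s20,s21,s23,s24,s27,s28,…} rej; 2/2 deletions ∈↓L.
2 obstructions.

A = [8, ss].


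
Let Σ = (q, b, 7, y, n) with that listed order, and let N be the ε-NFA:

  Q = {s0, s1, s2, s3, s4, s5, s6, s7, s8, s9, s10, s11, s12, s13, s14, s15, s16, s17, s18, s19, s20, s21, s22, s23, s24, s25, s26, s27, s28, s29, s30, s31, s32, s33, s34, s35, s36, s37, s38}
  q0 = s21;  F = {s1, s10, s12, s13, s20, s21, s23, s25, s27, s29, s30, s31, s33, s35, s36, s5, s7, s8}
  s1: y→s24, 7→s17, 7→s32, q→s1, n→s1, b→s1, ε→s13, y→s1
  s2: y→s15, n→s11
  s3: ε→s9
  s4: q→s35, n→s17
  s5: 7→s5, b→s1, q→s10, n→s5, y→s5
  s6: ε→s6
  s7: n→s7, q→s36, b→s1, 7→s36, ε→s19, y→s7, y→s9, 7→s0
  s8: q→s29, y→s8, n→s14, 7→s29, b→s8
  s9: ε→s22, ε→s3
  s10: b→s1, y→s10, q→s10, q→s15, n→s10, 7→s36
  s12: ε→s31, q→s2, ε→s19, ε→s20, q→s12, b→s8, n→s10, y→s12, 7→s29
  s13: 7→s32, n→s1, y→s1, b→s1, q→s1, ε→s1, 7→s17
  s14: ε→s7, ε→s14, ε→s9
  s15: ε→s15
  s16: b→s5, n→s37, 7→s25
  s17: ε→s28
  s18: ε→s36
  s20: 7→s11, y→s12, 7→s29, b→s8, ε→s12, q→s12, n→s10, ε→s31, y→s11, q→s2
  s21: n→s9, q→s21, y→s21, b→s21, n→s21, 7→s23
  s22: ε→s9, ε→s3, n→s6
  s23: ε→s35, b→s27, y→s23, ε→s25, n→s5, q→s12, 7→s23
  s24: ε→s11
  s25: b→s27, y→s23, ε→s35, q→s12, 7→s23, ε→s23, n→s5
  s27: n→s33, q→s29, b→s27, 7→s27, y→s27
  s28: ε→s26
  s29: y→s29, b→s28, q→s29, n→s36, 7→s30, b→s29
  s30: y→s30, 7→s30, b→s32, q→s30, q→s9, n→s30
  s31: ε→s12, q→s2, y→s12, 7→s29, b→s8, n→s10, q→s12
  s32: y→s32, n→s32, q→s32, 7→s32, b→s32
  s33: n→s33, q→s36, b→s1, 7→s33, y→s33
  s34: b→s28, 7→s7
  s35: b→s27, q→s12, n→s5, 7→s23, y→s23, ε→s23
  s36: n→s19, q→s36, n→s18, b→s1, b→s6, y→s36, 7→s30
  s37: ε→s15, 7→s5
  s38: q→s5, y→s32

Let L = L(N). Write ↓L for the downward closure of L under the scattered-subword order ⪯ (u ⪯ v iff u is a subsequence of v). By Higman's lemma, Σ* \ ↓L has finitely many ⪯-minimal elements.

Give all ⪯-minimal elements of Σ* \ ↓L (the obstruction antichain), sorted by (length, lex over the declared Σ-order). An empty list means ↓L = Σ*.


|Q|=39, |F|=18, |δ|=153 (29 ε).
min D↑ (14 st, q0=0, F={13}): 0:q→0,b→0,7→1,y→0,n→0 1:q→2,b→3,7→1,y→1,n→4 2:q→2,b→5,7→6,y→2,n→7 3:q→6,b→3,7→3,y→3,n→8 4:q→7,b→9,7→4,y→4,n→4 5:q→6,b→5,7→6,y→5,n→10 6:q→6,b→6,7→11,y→6,n→12 7:q→7,b→9,7→12,y→7,n→7 8:q→12,b→9,7→8,y→8,n→8 9:q→9,b→9,7→13,y→9,n→9 10:q→12,b→9,7→12,y→10,n→10 11:q→11,b→13,7→11,y→11,n→11 12:q→12,b→9,7→11,y→12,n→12 13:q→13,b→13,7→13,y→13,n→13.
'7nb7': N↓-sim [34, 33, 23, 9, 4] end={s17,s26,s28,s32} rej; 4/4 del acc.
'7q77b': run [34, 33, 27, 18, 9, 1] end={s32} ∉↓L; 5/5 deletions ∈↓L.
'7bq7b': N↓-sim [34, 33, 23, 17, 9, 1] end={s32} — reject; 5/5 single-dels accept.
3 minimals (antichain).

A = [7nb7, 7q77b, 7bq7b].


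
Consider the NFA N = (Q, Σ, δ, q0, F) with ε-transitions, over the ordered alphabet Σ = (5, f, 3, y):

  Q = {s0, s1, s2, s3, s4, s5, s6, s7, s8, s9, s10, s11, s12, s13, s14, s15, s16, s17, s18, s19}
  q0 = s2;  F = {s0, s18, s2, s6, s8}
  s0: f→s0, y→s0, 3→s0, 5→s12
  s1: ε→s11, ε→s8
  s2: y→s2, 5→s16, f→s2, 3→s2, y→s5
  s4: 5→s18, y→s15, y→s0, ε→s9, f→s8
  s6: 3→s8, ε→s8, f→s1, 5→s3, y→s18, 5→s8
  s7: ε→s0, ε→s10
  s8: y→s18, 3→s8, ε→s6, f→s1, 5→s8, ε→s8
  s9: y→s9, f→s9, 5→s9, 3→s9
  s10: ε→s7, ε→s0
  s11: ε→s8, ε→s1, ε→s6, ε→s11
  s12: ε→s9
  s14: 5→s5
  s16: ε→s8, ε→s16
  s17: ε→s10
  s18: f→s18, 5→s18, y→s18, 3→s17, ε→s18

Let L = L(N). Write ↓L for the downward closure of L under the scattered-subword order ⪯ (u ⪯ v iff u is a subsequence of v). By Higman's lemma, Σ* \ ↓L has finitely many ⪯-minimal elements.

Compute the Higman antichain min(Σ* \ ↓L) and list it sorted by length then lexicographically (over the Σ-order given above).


|Q|=20, |F|=5, |δ|=50 (19 ε).
min D↑ (5 st, q0=0, F={4}): 0:5→1,f→0,3→0,y→0 1:5→1,f→1,3→1,y→2 2:5→2,f→2,3→3,y→2 3:5→4,f→3,3→3,y→3 4:5→4,f→4,3→4,y→4 [Hopcroft].
'5y35': |S_i|=[15, 13, 7, 6, 2] end={s12,s9} rej; 4/4 del acc.
1 words, ⪯-incomp.

A = [5y35].


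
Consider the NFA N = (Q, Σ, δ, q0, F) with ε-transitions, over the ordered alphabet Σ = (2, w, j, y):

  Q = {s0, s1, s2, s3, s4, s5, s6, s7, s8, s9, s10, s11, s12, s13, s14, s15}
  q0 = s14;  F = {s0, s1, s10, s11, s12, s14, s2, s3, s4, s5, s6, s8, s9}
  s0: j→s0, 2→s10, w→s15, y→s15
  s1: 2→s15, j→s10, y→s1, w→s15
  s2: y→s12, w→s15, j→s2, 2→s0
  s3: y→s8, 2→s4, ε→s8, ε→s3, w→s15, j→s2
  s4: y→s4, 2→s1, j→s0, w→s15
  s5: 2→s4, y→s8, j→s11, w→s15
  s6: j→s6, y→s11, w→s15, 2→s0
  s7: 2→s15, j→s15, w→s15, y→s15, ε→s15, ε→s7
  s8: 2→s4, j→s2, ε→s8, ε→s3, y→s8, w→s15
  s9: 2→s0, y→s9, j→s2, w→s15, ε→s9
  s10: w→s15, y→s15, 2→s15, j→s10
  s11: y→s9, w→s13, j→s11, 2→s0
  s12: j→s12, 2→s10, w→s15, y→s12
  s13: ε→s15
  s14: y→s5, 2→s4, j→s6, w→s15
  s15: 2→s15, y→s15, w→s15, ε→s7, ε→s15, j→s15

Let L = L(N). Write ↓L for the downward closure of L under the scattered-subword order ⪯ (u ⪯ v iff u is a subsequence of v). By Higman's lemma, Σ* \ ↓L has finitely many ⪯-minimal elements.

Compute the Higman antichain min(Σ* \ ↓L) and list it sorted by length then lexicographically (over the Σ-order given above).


Antichain: [w, 222, 2jy, j2y, yyjy22].

|Q|=16, |F|=13, |δ|=70 (10 ε).
min D↑ (13 st, q0=0, F={2}): 0:2→1,w→2,j→3,y→4 1:2→5,w→2,j→6,y→1 2:2→2,w→2,j→2,y→2 3:2→6,w→2,j→3,y→7 4:2→1,w→2,j→7,y→8 5:2→2,w→2,j→9,y→5 6:2→9,w→2,j→6,y→2 7:2→6,w→2,j→7,y→10 8:2→1,w→2,j→11,y→8 9:2→2,w→2,j→9,y→2 10:2→6,w→2,j→11,y→10 11:2→6,w→2,j→11,y→12 12:2→9,w→2,j→12,y→12 [Hopcroft].
'w': |S_i|=[16, 3] end={s13,s15,s7} rej; 1/1 deletions ∈↓L.
'222': |S_i|=[16, 6, 4, 2] end={s15,s7} — reject; 3/3 del acc.
'2jy': run [16, 6, 4, 2] end={s15,s7} rej; 3/3 del acc.
'j2y': N↓-sim [16, 10, 4, 2] end={s15,s7} — reject; 3/3 del acc.
'yyjy22': |S_i|=[16, 14, 11, 6, 4, 3, 2] end={s15,s7} — reject; 6/6 del acc.
5 obstructions.


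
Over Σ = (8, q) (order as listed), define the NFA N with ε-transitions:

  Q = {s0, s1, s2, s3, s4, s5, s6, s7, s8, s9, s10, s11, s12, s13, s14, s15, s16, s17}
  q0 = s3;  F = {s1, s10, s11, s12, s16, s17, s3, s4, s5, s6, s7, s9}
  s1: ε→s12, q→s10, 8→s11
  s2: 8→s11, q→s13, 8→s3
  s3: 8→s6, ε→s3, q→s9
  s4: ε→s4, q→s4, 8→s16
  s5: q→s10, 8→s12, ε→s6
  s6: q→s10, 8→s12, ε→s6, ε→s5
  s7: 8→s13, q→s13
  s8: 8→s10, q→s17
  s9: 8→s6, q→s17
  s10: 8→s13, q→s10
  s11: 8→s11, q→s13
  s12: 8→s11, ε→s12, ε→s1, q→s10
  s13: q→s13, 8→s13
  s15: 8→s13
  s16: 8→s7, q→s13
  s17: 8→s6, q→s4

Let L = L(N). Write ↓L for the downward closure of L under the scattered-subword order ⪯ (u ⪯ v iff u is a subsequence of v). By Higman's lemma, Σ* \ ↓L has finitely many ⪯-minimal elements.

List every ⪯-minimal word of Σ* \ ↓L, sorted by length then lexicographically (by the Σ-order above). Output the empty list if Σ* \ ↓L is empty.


|Q|=18, |F|=12, |δ|=40 (8 ε).
min D↑ (11 st, q0=0, F={7}): 0:8→1,q→2 1:8→3,q→4 2:8→1,q→5 3:8→6,q→4 4:8→7,q→4 5:8→1,q→8 6:8→6,q→7 7:8→7,q→7 8:8→9,q→8 9:8→10,q→7 10:8→7,q→7 (ε-aug+det+¬).
'8q8': |S_i|=[13, 9, 2, 1] end={s13} — reject; 3/3 deletions ∈↓L.
'888q': N↓-sim [13, 9, 6, 2, 1] end={s13} — reject; 4/4 single-dels accept.
'qqq8q': N↓-sim [13, 12, 11, 5, 3, 1] end={s13} rej; 5/5 single-dels accept.
'qqq888': N↓-sim [13, 12, 11, 5, 3, 2, 1] end={s13} — reject; 6/6 del acc.
4 words, ⪯-incomp.

min(Σ*\↓L) = [8q8, 888q, qqq8q, qqq888].


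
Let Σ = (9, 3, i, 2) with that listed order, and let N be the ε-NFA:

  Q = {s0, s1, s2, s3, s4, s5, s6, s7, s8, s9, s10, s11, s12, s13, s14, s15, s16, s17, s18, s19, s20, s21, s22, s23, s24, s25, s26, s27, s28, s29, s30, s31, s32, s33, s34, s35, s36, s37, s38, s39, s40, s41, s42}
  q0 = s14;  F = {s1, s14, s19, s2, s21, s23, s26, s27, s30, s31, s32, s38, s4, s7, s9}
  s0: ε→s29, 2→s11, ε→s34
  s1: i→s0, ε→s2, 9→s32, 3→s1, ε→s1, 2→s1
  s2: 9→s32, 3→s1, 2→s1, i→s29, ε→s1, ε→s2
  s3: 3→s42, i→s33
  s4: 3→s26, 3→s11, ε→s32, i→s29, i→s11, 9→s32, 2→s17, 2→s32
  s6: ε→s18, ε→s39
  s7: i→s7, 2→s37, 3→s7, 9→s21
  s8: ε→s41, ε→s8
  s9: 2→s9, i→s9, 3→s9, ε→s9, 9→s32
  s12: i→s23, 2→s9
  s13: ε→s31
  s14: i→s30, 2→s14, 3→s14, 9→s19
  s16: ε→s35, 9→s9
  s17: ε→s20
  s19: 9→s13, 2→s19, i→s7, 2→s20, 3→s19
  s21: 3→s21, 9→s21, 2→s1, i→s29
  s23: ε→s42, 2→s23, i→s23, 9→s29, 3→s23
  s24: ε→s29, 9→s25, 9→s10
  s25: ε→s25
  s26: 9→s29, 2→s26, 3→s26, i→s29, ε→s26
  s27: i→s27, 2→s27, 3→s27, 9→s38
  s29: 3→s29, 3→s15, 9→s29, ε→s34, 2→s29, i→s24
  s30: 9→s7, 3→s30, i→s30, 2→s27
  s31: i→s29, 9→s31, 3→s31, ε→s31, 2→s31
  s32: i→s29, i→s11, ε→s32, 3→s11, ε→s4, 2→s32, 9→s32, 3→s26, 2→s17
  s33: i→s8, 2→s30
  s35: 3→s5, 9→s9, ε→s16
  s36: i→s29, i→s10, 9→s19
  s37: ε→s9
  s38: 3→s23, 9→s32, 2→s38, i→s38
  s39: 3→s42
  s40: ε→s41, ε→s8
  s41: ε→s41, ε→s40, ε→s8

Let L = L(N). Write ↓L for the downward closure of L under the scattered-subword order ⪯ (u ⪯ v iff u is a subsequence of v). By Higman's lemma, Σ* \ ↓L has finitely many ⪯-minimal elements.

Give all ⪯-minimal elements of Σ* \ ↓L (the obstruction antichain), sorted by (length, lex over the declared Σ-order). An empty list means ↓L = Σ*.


Antichain: [99i, i2939].

|Q|=43, |F|=15, |δ|=118 (30 ε).
min D↑ (14 st, q0=0, F={6}): 0:9→1,3→0,i→2,2→0 1:9→3,3→1,i→4,2→1 2:9→4,3→2,i→2,2→5 3:9→3,3→3,i→6,2→3 4:9→7,3→4,i→4,2→8 5:9→9,3→5,i→5,2→5 6:9→6,3→6,i→6,2→6 7:9→7,3→7,i→6,2→10 8:9→11,3→8,i→8,2→8 9:9→11,3→12,i→9,2→9 10:9→11,3→10,i→6,2→10 11:9→11,3→13,i→6,2→11 12:9→6,3→12,i→12,2→12 13:9→6,3→13,i→6,2→13 (ε-aug+det+¬).
'99i': N↓-sim [28, 25, 18, 8] end={s0,s10,s11,s15,s24,s25,s29,s34} ∉↓L; 3/3 deletions ∈↓L.
'i2939': run [28, 24, 21, 15, 10, 6] end={s10,s15,s24,s25,s29,s34} — reject; 5/5 deletions ∈↓L.
2 obstructions.


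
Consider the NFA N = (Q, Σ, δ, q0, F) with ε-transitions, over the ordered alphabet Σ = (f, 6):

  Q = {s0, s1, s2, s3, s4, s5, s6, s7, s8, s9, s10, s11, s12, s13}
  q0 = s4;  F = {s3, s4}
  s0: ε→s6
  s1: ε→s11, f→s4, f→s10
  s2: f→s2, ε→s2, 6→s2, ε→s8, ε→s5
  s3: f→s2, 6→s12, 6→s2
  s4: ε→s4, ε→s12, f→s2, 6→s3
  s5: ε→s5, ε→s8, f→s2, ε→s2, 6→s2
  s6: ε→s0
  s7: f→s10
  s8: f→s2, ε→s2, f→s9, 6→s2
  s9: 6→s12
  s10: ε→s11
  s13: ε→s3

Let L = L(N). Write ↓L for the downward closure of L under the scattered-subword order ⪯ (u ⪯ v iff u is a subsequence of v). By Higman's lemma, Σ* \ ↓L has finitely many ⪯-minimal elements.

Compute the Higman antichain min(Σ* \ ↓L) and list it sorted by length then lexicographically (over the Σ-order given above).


A = [f, 66].

|Q|=14, |F|=2, |δ|=30 (14 ε).
min D↑ (3 st, q0=0, F={1}): 0:f→1,6→2 1:f→1,6→1 2:f→1,6→1 (ε-aug+det+¬).
'f': N↓-sim [7, 5] end={s12,s2,s5,s8,s9} — reject; 1/1 del acc.
'66': run [7, 6, 5] end={s12,s2,s5,s8,s9} rej; 2/2 deletions ∈↓L.
2 words, ⪯-incomp.


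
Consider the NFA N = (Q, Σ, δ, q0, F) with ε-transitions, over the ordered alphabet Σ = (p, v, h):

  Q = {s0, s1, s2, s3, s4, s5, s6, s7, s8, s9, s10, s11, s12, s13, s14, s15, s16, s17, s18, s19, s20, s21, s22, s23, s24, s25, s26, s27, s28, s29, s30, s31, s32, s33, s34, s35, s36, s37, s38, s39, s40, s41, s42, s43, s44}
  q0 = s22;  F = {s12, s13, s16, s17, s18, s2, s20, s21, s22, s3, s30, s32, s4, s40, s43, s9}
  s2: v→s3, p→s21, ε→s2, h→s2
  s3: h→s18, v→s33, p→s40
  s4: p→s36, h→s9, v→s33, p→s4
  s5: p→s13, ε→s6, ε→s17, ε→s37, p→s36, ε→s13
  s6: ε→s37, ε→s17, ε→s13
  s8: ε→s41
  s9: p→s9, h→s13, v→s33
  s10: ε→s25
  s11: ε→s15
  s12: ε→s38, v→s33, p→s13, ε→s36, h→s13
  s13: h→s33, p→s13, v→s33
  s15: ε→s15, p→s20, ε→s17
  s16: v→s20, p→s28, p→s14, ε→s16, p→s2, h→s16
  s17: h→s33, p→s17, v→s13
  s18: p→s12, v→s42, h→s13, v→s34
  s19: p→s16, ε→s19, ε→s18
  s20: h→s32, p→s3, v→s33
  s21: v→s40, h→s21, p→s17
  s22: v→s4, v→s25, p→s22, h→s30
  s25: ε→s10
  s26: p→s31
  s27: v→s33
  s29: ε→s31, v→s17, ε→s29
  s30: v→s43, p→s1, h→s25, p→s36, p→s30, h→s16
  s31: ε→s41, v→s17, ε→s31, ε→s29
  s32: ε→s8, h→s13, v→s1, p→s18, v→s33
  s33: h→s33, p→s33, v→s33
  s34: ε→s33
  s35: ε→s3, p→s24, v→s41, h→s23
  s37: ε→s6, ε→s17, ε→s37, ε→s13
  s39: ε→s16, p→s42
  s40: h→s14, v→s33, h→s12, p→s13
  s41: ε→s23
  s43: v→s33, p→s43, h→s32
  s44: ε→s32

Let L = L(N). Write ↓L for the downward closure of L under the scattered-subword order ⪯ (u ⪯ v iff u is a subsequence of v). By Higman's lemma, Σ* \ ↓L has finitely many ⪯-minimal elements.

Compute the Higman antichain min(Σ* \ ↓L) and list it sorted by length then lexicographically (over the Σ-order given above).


|Q|=45, |F|=16, |δ|=107 (34 ε).
min D↑ (17 st, q0=0, F={3}): 0:p→0,v→1,h→2 1:p→1,v→3,h→4 2:p→2,v→5,h→6 3:p→3,v→3,h→3 4:p→4,v→3,h→7 5:p→5,v→3,h→8 6:p→9,v→10,h→6 7:p→7,v→3,h→3 8:p→11,v→3,h→7 9:p→12,v→13,h→9 10:p→13,v→3,h→8 11:p→14,v→3,h→7 12:p→15,v→16,h→12 13:p→16,v→3,h→11 14:p→7,v→3,h→7 15:p→15,v→7,h→3 16:p→7,v→3,h→14.
'vv': |S_i|=[29, 22, 4] end={s1,s33,s34,s42} rej; 2/2 deletions ∈↓L.
'vhhh': N↓-sim [29, 22, 15, 2, 1] end={s33} — reject; 4/4 single-dels accept.
'hhppph': N↓-sim [29, 27, 24, 15, 9, 3, 1] end={s33} — reject; 6/6 del acc.
3 obstructions.

A = [vv, vhhh, hhppph].


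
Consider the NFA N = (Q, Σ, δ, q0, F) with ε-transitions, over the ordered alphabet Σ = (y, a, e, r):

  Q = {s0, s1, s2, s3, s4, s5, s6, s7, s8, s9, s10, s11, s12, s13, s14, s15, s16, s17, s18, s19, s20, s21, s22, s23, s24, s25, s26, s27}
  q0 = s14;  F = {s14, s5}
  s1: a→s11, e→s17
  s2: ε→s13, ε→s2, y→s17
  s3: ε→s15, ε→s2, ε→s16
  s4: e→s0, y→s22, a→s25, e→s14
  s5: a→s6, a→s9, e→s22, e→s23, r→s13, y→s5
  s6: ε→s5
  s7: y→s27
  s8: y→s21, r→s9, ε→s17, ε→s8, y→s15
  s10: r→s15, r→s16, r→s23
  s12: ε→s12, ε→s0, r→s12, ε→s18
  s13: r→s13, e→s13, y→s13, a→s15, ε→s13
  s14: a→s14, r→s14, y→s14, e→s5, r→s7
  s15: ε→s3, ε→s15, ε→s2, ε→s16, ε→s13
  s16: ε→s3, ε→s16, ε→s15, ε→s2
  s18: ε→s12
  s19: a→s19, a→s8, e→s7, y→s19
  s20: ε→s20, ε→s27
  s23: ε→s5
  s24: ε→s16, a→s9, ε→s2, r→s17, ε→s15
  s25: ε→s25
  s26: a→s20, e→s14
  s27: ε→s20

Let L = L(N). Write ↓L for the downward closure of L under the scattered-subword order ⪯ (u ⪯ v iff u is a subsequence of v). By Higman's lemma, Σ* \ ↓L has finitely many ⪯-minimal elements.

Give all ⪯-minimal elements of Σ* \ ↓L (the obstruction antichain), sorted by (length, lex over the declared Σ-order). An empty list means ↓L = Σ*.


|Q|=28, |F|=2, |δ|=68 (30 ε).
min D↑ (3 st, q0=0, F={2}): 0:y→0,a→0,e→1,r→0 1:y→1,a→1,e→1,r→2 2:y→2,a→2,e→2,r→2 (ε-aug+det+¬).
'er': run [15, 11, 6] end={s13,s15,s16,s17,s2,s3} — reject; 2/2 del acc.
1 minimals (antichain).

A = [er].


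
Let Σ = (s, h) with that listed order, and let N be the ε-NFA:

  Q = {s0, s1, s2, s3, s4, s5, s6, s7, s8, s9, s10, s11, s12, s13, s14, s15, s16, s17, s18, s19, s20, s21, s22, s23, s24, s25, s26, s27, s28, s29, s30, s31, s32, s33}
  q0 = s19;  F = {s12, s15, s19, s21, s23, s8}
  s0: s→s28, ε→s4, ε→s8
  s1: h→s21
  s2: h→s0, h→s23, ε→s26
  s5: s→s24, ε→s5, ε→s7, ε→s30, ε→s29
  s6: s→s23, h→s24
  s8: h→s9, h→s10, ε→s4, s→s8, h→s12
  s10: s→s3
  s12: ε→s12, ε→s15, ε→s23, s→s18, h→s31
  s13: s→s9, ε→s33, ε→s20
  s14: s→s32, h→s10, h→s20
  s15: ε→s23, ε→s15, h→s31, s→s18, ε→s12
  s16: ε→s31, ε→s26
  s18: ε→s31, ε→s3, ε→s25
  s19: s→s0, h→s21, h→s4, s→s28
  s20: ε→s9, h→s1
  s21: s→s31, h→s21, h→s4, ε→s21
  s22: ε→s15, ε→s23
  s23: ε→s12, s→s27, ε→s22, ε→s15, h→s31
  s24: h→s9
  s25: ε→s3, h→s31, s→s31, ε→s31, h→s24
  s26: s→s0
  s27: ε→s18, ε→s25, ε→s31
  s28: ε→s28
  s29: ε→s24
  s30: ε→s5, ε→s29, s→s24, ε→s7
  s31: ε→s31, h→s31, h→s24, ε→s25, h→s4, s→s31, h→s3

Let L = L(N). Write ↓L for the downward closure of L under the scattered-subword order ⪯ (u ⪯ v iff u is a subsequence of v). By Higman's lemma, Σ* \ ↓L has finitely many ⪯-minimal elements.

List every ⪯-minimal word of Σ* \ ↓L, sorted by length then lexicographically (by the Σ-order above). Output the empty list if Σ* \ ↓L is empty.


A = [hs, shh].

|Q|=34, |F|=6, |δ|=81 (40 ε).
min D↑ (5 st, q0=0, F={4}): 0:s→1,h→2 1:s→1,h→3 2:s→4,h→2 3:s→4,h→4 4:s→4,h→4 [Hopcroft].
'hs': |S_i|=[18, 14, 8] end={s18,s24,s25,s27,s3,s31,s4,s9} rej; 2/2 single-dels accept.
'shh': |S_i|=[18, 16, 13, 6] end={s24,s25,s3,s31,s4,s9} ∉↓L; 3/3 del acc.
2 words, ⪯-incomp.


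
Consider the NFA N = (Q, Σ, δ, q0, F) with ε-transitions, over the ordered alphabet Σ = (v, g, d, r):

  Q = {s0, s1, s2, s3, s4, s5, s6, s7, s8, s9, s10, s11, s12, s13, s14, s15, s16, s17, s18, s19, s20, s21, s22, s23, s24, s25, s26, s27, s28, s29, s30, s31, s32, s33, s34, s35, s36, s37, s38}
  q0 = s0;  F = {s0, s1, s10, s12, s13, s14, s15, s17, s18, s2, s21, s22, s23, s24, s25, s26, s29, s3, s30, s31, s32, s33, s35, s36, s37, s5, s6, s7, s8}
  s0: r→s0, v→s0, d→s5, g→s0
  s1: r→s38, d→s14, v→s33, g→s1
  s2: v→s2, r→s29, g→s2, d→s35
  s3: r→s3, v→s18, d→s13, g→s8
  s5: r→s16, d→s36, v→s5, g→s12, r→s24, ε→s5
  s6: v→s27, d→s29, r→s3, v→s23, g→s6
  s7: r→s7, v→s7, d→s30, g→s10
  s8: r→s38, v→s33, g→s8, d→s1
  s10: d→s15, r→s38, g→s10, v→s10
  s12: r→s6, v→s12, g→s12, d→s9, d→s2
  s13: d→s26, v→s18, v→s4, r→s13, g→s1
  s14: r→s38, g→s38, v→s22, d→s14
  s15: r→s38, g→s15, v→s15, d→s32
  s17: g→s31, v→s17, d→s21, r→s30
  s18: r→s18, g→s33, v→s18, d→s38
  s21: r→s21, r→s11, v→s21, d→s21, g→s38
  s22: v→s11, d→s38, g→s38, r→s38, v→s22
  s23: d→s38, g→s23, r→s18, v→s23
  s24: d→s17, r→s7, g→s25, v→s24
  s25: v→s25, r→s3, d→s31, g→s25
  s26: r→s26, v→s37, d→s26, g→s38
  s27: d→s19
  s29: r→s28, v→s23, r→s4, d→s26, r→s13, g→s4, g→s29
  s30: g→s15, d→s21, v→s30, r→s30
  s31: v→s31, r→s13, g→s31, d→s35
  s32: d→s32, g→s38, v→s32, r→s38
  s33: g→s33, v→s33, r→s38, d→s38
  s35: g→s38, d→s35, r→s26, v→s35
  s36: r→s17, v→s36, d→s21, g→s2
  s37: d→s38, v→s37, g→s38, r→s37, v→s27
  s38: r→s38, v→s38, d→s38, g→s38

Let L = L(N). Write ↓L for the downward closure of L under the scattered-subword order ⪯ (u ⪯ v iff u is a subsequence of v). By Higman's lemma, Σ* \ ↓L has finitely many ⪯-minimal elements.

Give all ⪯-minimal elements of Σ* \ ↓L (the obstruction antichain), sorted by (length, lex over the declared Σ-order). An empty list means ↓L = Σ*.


Antichain: [dddg, dgrvd, drrgr].

|Q|=39, |F|=29, |δ|=132 (1 ε).
min D↑ (30 st, q0=0, F={15}): 0:v→0,g→0,d→1,r→0 1:v→1,g→2,d→3,r→4 2:v→2,g→2,d→5,r→6 3:v→3,g→5,d→7,r→8 4:v→4,g→9,d→8,r→10 5:v→5,g→5,d→11,r→12 6:v→13,g→6,d→12,r→14 7:v→7,g→15,d→7,r→7 8:v→8,g→16,d→7,r→17 9:v→9,g→9,d→16,r→14 10:v→10,g→18,d→17,r→10 11:v→11,g→15,d→11,r→19 12:v→13,g→12,d→19,r→20 13:v→13,g→13,d→15,r→21 14:v→21,g→22,d→20,r→14 15:v→15,g→15,d→15,r→15 16:v→16,g→16,d→11,r→20 17:v→17,g→23,d→7,r→17 18:v→18,g→18,d→23,r→15 19:v→24,g→15,d→19,r→19 20:v→21,g→25,d→19,r→20 21:v→21,g→26,d→15,r→21 22:v→26,g→22,d→25,r→15 23:v→23,g→23,d→27,r→15 24:v→24,g→15,d→15,r→24 25:v→26,g→25,d→28,r→15 26:v→26,g→26,d→15,r→15 27:v→27,g→15,d→27,r→15 28:v→29,g→15,d→28,r→15 29:v→29,g→15,d→15,r→15 (ε-aug+det+¬).
'dddg': run [37, 36, 26, 11, 1] end={s38} — reject; 4/4 del acc.
'dgrvd': |S_i|=[37, 36, 28, 19, 10, 2] end={s19,s38} rej; 5/5 del acc.
'drrgr': |S_i|=[37, 36, 31, 22, 10, 1] end={s38} ∉↓L; 5/5 del acc.
3 obstructions.
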